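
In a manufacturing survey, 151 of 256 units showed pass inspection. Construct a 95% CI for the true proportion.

p̂ = 0.59. CI = p̂ ± z*√(p̂(1-p̂)/n) = (0.53, 0.65)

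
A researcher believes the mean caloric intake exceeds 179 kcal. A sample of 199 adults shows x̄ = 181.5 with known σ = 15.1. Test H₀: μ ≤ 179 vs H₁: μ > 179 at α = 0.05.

z = 2.336. Critical value: 1.645. Reject H₀.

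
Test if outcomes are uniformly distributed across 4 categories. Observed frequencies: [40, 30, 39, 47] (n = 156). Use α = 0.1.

Expected = 39 each. χ² = Σ(O-E)²/E = 3.744. df = 3, critical value = 6.251. Fail to reject H₀.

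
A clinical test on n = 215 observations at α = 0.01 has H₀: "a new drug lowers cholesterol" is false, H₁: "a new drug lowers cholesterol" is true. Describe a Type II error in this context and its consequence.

Type II error: failing to reject H₀ when it is false — concluding that a new drug lowers cholesterol is not supported when in fact it is. Consequence: shelving an effective drug — patients miss out on a treatment that would have helped.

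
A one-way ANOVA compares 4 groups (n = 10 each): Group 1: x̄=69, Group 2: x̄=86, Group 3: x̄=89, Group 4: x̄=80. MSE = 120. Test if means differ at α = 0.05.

Grand mean = 81.0. SS_between = 2340.0, MS_between = 780.0. F = 6.5, F_crit ≈ 2.866. Reject H₀.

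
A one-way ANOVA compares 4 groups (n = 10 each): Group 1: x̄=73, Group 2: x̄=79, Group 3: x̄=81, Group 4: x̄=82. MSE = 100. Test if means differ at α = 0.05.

Grand mean = 78.75. SS_between = 487.5, MS_between = 162.5. F = 1.625, F_crit ≈ 2.866. Fail to reject H₀.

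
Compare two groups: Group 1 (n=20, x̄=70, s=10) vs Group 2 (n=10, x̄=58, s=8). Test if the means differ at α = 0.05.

Pooled sp = 9.4. t = 3.295, df = 28. Critical t = ±2.048. Reject H₀.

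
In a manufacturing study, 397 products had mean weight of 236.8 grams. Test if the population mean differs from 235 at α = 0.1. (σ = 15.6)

z = (x̄ - μ₀)/(σ/√n) = (236.8 - 235)/(15.6/√397) = 2.299. Critical value: ±1.645. Since |2.299| > 1.645, Reject H₀.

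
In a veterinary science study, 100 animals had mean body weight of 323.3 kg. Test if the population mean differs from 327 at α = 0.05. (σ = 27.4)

z = (x̄ - μ₀)/(σ/√n) = (323.3 - 327)/(27.4/√100) = -1.35. Critical value: ±1.96. Since |-1.35| ≤ 1.96, Fail to reject H₀.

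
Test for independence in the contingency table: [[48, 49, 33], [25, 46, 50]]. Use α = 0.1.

χ² = 10.514. df = 2, critical = 4.605. Reject H₀. Variables are dependent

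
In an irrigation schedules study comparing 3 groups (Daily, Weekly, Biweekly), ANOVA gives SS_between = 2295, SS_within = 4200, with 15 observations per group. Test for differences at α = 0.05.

df_between = 2, df_within = 42. F = MS_between/MS_within = 1147.5/100.0 = 11.475. F_crit ≈ 3.22. Reject H₀. At least one mean differs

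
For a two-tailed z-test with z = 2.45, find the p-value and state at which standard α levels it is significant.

p = 2·P(Z > |2.45|) = 2·(1 - Φ(2.45)) ≈ 0.0143. Significant at α = 0.1; Significant at α = 0.05.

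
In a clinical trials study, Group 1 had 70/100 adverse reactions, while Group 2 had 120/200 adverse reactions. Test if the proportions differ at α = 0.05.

p̂₁ = 0.7, p̂₂ = 0.6, pooled p̂ = 0.633. z = 1.694. Critical: ±1.96. Fail to reject H₀.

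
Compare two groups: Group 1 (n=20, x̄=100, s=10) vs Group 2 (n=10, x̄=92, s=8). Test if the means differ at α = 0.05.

Pooled sp = 9.4. t = 2.197, df = 28. Critical t = ±2.048. Reject H₀.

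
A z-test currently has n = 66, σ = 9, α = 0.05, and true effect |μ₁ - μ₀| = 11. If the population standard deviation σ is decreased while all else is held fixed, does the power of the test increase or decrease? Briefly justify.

Power increases: a smaller σ shrinks the standard error σ/√n, moving the sampling distribution under H₁ further from the critical value.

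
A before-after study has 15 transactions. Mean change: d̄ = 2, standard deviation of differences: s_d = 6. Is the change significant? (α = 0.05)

t = d̄/(s_d/√n) = 2/(6/√15) = 1.291. df = 14, critical t = ±2.145. Fail to reject H₀.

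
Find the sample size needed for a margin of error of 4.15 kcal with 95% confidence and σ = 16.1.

n = (z*σ/E)² = (1.96×16.1/4.15)² = 57.8 → n = 58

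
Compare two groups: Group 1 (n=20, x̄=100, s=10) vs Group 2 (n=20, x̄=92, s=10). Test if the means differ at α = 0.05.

Pooled sp = 10.0. t = 2.53, df = 38. Critical t = ±2.024. Reject H₀.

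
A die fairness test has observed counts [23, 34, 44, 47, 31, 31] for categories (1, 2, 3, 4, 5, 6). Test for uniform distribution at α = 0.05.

Expected = 35 each. χ² = Σ(O-E)²/E = 11.486. df = 5, critical value = 11.07. Reject H₀.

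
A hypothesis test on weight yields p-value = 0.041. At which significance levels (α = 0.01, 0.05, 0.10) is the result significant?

p = 0.041. Significant at: α = 0.05, 0.1.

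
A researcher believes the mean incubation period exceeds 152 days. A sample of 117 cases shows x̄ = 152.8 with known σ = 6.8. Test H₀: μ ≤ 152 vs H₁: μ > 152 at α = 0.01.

z = 1.273. Critical value: 2.33. Fail to reject H₀.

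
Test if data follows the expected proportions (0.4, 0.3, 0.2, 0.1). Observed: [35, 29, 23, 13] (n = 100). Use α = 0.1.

Expected: [40.0, 30.0, 20.0, 10.0]. χ² = 2.008. df = 3, critical = 6.251. Fail to reject H₀.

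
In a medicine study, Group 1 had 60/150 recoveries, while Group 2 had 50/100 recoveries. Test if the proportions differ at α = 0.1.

p̂₁ = 0.4, p̂₂ = 0.5, pooled p̂ = 0.44. z = -1.56. Critical: ±1.645. Fail to reject H₀.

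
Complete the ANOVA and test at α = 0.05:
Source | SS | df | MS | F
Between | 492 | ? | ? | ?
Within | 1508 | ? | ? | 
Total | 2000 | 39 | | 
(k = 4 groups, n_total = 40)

df_between = 3, df_within = 36. MS_between = 164.0, MS_within = 41.89. F = 3.915, F_crit ≈ 2.866. Reject H₀.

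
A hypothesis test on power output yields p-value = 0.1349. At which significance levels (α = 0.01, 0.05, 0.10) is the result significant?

p = 0.1349. Not significant at any of the given levels.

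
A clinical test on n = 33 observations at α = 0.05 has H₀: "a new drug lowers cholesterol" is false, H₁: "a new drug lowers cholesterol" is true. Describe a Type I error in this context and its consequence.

Type I error: rejecting H₀ when it is true — concluding that a new drug lowers cholesterol when in fact it is not. Consequence: approving an ineffective drug — patients take a useless medication and may skip effective alternatives.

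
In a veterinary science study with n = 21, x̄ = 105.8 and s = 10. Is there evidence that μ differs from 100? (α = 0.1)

t = (x̄ - μ₀)/(s/√n) = (105.8 - 100)/(10/√21) = 2.658. df = 20, critical t = ±1.725. Reject H₀.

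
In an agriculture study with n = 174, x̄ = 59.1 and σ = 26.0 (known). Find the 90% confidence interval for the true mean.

CI = x̄ ± z*(σ/√n) = 59.1 ± 1.645(26.0/√174) = 59.1 ± 3.24 = (55.86, 62.34)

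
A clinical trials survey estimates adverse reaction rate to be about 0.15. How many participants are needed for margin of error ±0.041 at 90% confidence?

n = z²p(1-p)/E² = 1.645²×0.15×0.85/0.041² = 205.2 → n = 206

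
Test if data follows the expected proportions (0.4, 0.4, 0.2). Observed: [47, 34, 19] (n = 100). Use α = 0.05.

Expected: [40.0, 40.0, 20.0]. χ² = 2.175. df = 2, critical = 5.991. Fail to reject H₀.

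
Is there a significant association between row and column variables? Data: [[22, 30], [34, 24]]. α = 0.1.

χ² = 2.92. df = 1, critical = 2.706. Reject H₀. Variables are dependent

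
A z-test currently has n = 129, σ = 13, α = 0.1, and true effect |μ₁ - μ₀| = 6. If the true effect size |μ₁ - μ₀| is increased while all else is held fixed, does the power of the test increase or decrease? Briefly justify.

Power increases: a larger true effect increases the non-centrality λ = |μ₁ - μ₀|/(σ/√n).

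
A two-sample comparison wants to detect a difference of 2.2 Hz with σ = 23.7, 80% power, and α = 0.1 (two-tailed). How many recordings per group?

n per group = 2(z_α/2 + z_β)²σ²/d² = 2×(1.645 + 0.84)²×23.7²/2.2² = 1433.3 → n = 1434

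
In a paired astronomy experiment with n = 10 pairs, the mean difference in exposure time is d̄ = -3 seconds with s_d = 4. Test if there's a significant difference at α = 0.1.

t = d̄/(s_d/√n) = -3/(4/√10) = -2.372. df = 9, critical t = ±1.833. Reject H₀.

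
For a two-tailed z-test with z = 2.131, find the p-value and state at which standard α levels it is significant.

p = 2·P(Z > |2.131|) = 2·(1 - Φ(2.131)) ≈ 0.0331. Significant at α = 0.1; Significant at α = 0.05.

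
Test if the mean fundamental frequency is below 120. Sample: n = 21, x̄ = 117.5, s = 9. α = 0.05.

t = (117.5 - 120)/(9/√21) = -1.273, df = 20. Critical t = -1.725. Fail to reject H₀.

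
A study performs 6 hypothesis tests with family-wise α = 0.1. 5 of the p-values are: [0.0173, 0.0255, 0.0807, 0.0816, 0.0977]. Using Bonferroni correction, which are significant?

Bonferroni α = 0.1/6 = 0.01667. None of the given p-values are significant.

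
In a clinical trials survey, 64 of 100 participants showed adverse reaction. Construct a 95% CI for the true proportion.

p̂ = 0.64. CI = p̂ ± z*√(p̂(1-p̂)/n) = (0.546, 0.734)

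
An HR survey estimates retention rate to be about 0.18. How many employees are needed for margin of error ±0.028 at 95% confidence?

n = z²p(1-p)/E² = 1.96²×0.18×0.82/0.028² = 723.2 → n = 724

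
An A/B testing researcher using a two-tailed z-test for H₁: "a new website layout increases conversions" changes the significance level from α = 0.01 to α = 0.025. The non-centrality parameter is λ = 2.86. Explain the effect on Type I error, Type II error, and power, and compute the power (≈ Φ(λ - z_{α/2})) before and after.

Increasing α from 0.01 to 0.025:
• Type I error rate increases (α is the Type I rate by definition).
• Critical value moves from z_{α/2} = 2.576 to 2.241, so power = Φ(λ - z_{α/2}) goes from Φ(2.86 - 2.576) = 0.612 to Φ(2.86 - 2.241) = 0.732.
• Type II error rate β = 1 - power therefore decreases (0.388 → 0.268).
Appropriate when false negatives are costly — here, discarding a layout that would have improved conversions — lost revenue.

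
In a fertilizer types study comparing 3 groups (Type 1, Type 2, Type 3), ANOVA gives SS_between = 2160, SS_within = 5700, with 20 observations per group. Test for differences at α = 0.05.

df_between = 2, df_within = 57. F = MS_between/MS_within = 1080.0/100.0 = 10.8. F_crit ≈ 3.159. Reject H₀. At least one mean differs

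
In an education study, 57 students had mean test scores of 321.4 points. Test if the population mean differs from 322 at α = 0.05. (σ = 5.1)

z = (x̄ - μ₀)/(σ/√n) = (321.4 - 322)/(5.1/√57) = -0.888. Critical value: ±1.96. Since |-0.888| ≤ 1.96, Fail to reject H₀.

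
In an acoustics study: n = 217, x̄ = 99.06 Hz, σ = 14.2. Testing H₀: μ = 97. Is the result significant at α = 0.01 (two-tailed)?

z = (99.06 - 97)/(14.2/√217) = 2.137. Since |z| ≤ 2.576, not significant at α = 0.01.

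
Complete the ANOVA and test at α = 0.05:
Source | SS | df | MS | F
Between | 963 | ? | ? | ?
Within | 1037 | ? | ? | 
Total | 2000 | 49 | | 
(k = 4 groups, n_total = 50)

df_between = 3, df_within = 46. MS_between = 321.0, MS_within = 22.54. F = 14.239, F_crit ≈ 2.807. Reject H₀.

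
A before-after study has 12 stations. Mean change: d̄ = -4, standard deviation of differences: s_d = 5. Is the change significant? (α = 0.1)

t = d̄/(s_d/√n) = -4/(5/√12) = -2.771. df = 11, critical t = ±1.796. Reject H₀.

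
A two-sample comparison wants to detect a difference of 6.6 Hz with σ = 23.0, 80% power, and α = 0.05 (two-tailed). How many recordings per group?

n per group = 2(z_α/2 + z_β)²σ²/d² = 2×(1.96 + 0.84)²×23.0²/6.6² = 190.4 → n = 191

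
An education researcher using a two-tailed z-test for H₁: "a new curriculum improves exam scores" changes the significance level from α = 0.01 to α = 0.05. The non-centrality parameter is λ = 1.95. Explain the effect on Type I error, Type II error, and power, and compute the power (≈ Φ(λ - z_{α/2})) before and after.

Increasing α from 0.01 to 0.05:
• Type I error rate increases (α is the Type I rate by definition).
• Critical value moves from z_{α/2} = 2.576 to 1.96, so power = Φ(λ - z_{α/2}) goes from Φ(1.95 - 2.576) = 0.266 to Φ(1.95 - 1.96) = 0.496.
• Type II error rate β = 1 - power therefore decreases (0.734 → 0.504).
Appropriate when false negatives are costly — here, keeping the old curriculum when the new one would have helped students.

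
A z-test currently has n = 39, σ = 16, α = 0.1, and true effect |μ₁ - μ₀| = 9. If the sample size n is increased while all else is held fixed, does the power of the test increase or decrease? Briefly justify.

Power increases: a larger n shrinks the standard error σ/√n, moving the sampling distribution under H₁ further from the critical value.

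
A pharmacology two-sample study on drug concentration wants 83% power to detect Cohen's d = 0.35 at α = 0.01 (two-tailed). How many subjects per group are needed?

z_{α/2} = 2.576, z_β = Φ⁻¹(0.83) = 0.954. For small effect (d = 0.35): n per group = 2(z_{α/2} + z_β)²/d² = 2(2.576 + 0.954)²/0.35² = 203.4 → 204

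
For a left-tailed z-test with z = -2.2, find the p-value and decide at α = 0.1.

p = P(Z < -2.2) = Φ(-2.2) ≈ 0.0139. Since p < 0.1, reject H₀ (significant) at α = 0.1.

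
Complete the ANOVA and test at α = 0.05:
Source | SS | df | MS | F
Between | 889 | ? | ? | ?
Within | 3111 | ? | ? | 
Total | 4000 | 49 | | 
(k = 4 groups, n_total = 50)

df_between = 3, df_within = 46. MS_between = 296.33, MS_within = 67.63. F = 4.382, F_crit ≈ 2.807. Reject H₀.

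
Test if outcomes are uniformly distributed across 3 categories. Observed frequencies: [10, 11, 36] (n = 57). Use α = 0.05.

Expected = 19 each. χ² = Σ(O-E)²/E = 22.842. df = 2, critical value = 5.991. Reject H₀.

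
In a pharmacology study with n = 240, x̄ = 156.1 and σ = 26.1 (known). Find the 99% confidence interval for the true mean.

CI = x̄ ± z*(σ/√n) = 156.1 ± 2.576(26.1/√240) = 156.1 ± 4.34 = (151.76, 160.44)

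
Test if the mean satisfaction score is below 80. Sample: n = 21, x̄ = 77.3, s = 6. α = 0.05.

t = (77.3 - 80)/(6/√21) = -2.062, df = 20. Critical t = -1.725. Reject H₀.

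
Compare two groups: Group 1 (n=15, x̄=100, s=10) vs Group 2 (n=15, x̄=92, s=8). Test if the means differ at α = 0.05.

Pooled sp = 9.06. t = 2.419, df = 28. Critical t = ±2.048. Reject H₀.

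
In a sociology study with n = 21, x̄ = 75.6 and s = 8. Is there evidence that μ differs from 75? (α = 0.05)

t = (x̄ - μ₀)/(s/√n) = (75.6 - 75)/(8/√21) = 0.344. df = 20, critical t = ±2.086. Fail to reject H₀.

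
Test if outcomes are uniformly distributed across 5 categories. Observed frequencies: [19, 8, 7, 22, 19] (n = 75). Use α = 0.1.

Expected = 15 each. χ² = Σ(O-E)²/E = 12.933. df = 4, critical value = 7.779. Reject H₀.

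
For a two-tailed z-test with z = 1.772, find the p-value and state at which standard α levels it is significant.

p = 2·P(Z > |1.772|) = 2·(1 - Φ(1.772)) ≈ 0.0764. Significant at α = 0.1.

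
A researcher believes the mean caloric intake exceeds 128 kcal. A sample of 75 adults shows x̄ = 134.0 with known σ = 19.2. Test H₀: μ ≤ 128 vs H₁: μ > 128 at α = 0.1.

z = 2.706. Critical value: 1.28. Reject H₀.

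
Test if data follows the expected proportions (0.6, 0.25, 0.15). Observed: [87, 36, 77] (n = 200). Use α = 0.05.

Expected: [120.0, 50.0, 30.0]. χ² = 86.628. df = 2, critical = 5.991. Reject H₀.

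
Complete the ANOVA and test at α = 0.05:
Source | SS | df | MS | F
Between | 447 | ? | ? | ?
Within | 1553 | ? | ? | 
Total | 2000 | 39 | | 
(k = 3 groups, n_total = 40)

df_between = 2, df_within = 37. MS_between = 223.5, MS_within = 41.97. F = 5.325, F_crit ≈ 3.252. Reject H₀.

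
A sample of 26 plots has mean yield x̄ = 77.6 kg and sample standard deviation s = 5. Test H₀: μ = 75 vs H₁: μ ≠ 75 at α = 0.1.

t = (x̄ - μ₀)/(s/√n) = (77.6 - 75)/(5/√26) = 2.651. df = 25, critical t = ±1.708. Reject H₀.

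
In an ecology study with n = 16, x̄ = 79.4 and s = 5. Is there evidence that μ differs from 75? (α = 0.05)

t = (x̄ - μ₀)/(s/√n) = (79.4 - 75)/(5/√16) = 3.52. df = 15, critical t = ±2.131. Reject H₀.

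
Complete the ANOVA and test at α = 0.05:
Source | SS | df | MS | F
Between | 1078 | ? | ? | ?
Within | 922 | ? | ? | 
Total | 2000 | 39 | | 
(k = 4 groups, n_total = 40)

df_between = 3, df_within = 36. MS_between = 359.33, MS_within = 25.61. F = 14.03, F_crit ≈ 2.866. Reject H₀.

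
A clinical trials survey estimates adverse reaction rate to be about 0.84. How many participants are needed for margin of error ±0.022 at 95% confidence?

n = z²p(1-p)/E² = 1.96²×0.84×0.16/0.022² = 1066.8 → n = 1067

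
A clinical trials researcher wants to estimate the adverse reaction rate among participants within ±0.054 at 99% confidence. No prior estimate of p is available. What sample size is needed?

Conservative approach: use p = 0.5 (maximizes p(1-p) = 0.25). n = z²(0.25)/E² = 2.576²×0.25/0.054² = 568.9 → n = 569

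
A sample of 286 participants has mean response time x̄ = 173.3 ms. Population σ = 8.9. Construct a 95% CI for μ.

CI = x̄ ± z*(σ/√n) = 173.3 ± 1.96(8.9/√286) = 173.3 ± 1.03 = (172.27, 174.33)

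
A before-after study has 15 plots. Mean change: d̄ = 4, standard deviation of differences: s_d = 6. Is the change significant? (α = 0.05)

t = d̄/(s_d/√n) = 4/(6/√15) = 2.582. df = 14, critical t = ±2.145. Reject H₀.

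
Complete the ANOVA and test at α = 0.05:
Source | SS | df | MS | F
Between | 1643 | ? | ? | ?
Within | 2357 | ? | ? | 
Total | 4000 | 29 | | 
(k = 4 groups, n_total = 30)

df_between = 3, df_within = 26. MS_between = 547.67, MS_within = 90.65. F = 6.041, F_crit ≈ 2.975. Reject H₀.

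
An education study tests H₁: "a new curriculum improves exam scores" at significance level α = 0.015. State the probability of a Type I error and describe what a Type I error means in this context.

P(Type I error) = α = 0.015. A Type I error is rejecting H₀ when H₀ is actually true (false positive) — here, concluding that a new curriculum improves exam scores when in fact this is not the case. Consequence: adopting a curriculum that gives no real benefit — disruption for nothing.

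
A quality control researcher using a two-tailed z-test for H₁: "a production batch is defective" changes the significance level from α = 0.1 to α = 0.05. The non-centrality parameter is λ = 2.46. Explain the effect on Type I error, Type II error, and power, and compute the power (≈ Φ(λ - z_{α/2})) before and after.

Decreasing α from 0.1 to 0.05:
• Type I error rate decreases (α is the Type I rate by definition).
• Critical value moves from z_{α/2} = 1.645 to 1.96, so power = Φ(λ - z_{α/2}) goes from Φ(2.46 - 1.645) = 0.792 to Φ(2.46 - 1.96) = 0.691.
• Type II error rate β = 1 - power therefore increases (0.208 → 0.309).
Appropriate when false positives are costly — here, scrapping a good batch — wasted material and cost for no reason.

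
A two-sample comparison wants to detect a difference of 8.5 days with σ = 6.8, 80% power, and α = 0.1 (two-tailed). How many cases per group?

n per group = 2(z_α/2 + z_β)²σ²/d² = 2×(1.645 + 0.84)²×6.8²/8.5² = 7.9 → n = 8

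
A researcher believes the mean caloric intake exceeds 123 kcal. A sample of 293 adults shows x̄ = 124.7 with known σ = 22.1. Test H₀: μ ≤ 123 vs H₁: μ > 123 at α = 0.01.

z = 1.317. Critical value: 2.33. Fail to reject H₀.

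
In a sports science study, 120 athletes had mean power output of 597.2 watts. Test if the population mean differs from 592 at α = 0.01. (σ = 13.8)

z = (x̄ - μ₀)/(σ/√n) = (597.2 - 592)/(13.8/√120) = 4.128. Critical value: ±2.576. Since |4.128| > 2.576, Reject H₀.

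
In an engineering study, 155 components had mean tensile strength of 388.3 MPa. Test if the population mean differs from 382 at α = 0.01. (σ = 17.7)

z = (x̄ - μ₀)/(σ/√n) = (388.3 - 382)/(17.7/√155) = 4.431. Critical value: ±2.576. Since |4.431| > 2.576, Reject H₀.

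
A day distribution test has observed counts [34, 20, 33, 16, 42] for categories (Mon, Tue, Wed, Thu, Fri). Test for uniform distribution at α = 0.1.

Expected = 29 each. χ² = Σ(O-E)²/E = 15.862. df = 4, critical value = 7.779. Reject H₀.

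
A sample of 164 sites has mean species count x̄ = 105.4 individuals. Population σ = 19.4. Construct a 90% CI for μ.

CI = x̄ ± z*(σ/√n) = 105.4 ± 1.645(19.4/√164) = 105.4 ± 2.49 = (102.91, 107.89)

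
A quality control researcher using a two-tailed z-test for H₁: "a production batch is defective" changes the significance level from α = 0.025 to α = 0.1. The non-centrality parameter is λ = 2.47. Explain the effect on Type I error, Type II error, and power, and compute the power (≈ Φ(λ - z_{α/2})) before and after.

Increasing α from 0.025 to 0.1:
• Type I error rate increases (α is the Type I rate by definition).
• Critical value moves from z_{α/2} = 2.241 to 1.645, so power = Φ(λ - z_{α/2}) goes from Φ(2.47 - 2.241) = 0.591 to Φ(2.47 - 1.645) = 0.795.
• Type II error rate β = 1 - power therefore decreases (0.409 → 0.205).
Appropriate when false negatives are costly — here, shipping a defective batch — faulty products reach customers.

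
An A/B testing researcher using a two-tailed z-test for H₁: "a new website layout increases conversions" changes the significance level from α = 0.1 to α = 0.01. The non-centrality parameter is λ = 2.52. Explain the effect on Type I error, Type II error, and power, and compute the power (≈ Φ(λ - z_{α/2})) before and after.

Decreasing α from 0.1 to 0.01:
• Type I error rate decreases (α is the Type I rate by definition).
• Critical value moves from z_{α/2} = 1.645 to 2.576, so power = Φ(λ - z_{α/2}) goes from Φ(2.52 - 1.645) = 0.809 to Φ(2.52 - 2.576) = 0.478.
• Type II error rate β = 1 - power therefore increases (0.191 → 0.522).
Appropriate when false positives are costly — here, rolling out a layout that doesn't actually help — wasted engineering effort.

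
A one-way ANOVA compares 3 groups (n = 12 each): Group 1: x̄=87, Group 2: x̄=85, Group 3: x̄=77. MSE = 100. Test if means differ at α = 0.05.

Grand mean = 83.0. SS_between = 672.0, MS_between = 336.0. F = 3.36, F_crit ≈ 3.285. Reject H₀.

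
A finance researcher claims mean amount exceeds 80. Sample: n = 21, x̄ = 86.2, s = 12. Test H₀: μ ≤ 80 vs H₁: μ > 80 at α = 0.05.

t = (86.2 - 80)/(12/√21) = 2.368, df = 20. Critical t = 1.725. Reject H₀.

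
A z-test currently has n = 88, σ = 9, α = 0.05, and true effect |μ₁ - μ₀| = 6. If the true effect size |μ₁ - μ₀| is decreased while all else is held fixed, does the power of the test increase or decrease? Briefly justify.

Power decreases: a smaller true effect decreases the non-centrality λ = |μ₁ - μ₀|/(σ/√n).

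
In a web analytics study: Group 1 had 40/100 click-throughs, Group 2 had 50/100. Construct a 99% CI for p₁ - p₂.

p̂₁ = 0.4, p̂₂ = 0.5. Difference = -0.1. CI = (-0.28, 0.08)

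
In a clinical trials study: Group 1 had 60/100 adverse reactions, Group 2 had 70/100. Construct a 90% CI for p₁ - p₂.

p̂₁ = 0.6, p̂₂ = 0.7. Difference = -0.1. CI = (-0.21, 0.01)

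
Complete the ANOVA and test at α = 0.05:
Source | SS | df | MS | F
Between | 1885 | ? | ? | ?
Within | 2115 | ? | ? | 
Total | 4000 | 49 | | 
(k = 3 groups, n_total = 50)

df_between = 2, df_within = 47. MS_between = 942.5, MS_within = 45.0. F = 20.944, F_crit ≈ 3.195. Reject H₀.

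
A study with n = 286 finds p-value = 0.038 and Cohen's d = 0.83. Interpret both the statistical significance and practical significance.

Statistically significant (p = 0.038 < 0.05). Cohen's d = 0.83 indicates a large effect size. Both statistical and practical significance should be considered.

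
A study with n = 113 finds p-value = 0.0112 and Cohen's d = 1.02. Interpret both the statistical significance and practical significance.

Statistically significant (p = 0.0112 < 0.05). Cohen's d = 1.02 indicates a large effect size. Both statistical and practical significance should be considered.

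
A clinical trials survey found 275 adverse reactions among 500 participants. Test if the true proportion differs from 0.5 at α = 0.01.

p̂ = 0.55, p₀ = 0.5. z = (p̂ - p₀)/√(p₀(1-p₀)/n) = 2.236. Critical: ±2.576. Fail to reject H₀.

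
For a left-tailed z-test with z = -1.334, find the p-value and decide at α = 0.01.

p = P(Z < -1.334) = Φ(-1.334) ≈ 0.0911. Since p ≥ 0.01, fail to reject H₀ (not significant) at α = 0.01.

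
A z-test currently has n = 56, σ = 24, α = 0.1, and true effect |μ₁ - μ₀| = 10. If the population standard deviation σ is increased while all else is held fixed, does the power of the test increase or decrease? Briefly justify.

Power decreases: a larger σ inflates the standard error σ/√n, pulling the sampling distribution under H₁ back toward the critical value.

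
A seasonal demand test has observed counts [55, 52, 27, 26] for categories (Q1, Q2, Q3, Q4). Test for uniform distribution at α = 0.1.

Expected = 40 each. χ² = Σ(O-E)²/E = 18.35. df = 3, critical value = 6.251. Reject H₀.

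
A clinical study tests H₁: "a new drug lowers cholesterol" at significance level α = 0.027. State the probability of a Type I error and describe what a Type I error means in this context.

P(Type I error) = α = 0.027. A Type I error is rejecting H₀ when H₀ is actually true (false positive) — here, concluding that a new drug lowers cholesterol when in fact this is not the case. Consequence: approving an ineffective drug — patients take a useless medication and may skip effective alternatives.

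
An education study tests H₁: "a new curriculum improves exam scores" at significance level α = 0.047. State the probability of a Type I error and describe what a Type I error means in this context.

P(Type I error) = α = 0.047. A Type I error is rejecting H₀ when H₀ is actually true (false positive) — here, concluding that a new curriculum improves exam scores when in fact this is not the case. Consequence: adopting a curriculum that gives no real benefit — disruption for nothing.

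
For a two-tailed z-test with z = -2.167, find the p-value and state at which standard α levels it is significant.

p = 2·P(Z > |-2.167|) = 2·(1 - Φ(2.167)) ≈ 0.0302. Significant at α = 0.1; Significant at α = 0.05.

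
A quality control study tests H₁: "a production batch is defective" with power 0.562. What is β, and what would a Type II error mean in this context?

β = 1 - power = 1 - 0.562 = 0.438. A Type II error is failing to reject H₀ when H₀ is false (false negative) — here, failing to conclude that a production batch is defective when in fact it is true. Consequence: shipping a defective batch — faulty products reach customers.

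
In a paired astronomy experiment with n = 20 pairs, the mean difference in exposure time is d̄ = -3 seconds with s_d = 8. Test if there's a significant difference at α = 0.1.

t = d̄/(s_d/√n) = -3/(8/√20) = -1.677. df = 19, critical t = ±1.729. Fail to reject H₀.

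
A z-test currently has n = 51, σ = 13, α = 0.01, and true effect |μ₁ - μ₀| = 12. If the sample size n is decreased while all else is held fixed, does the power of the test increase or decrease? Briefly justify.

Power decreases: a smaller n inflates the standard error σ/√n, pulling the sampling distribution under H₁ back toward the critical value.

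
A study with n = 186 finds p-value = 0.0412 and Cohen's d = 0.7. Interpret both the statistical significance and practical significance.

Statistically significant (p = 0.0412 < 0.05). Cohen's d = 0.7 indicates a medium effect size. Both statistical and practical significance should be considered.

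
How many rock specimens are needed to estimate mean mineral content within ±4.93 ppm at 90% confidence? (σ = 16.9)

n = (z*σ/E)² = (1.645×16.9/4.93)² = 31.8 → n = 32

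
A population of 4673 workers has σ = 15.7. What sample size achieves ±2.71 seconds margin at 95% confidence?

Without FPC: n₀ = (1.96×15.7/2.71)² = 128.936. With FPC: n = n₀N/(n₀+N-1) = 125.5 → n = 126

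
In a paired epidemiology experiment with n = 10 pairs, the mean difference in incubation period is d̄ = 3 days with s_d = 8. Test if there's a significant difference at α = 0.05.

t = d̄/(s_d/√n) = 3/(8/√10) = 1.186. df = 9, critical t = ±2.262. Fail to reject H₀.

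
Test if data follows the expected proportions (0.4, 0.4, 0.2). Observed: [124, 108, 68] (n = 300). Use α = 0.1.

Expected: [120.0, 120.0, 60.0]. χ² = 2.4. df = 2, critical = 4.605. Fail to reject H₀.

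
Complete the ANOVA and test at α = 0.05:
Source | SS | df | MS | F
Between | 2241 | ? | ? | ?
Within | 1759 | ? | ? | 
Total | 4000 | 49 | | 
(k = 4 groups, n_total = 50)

df_between = 3, df_within = 46. MS_between = 747.0, MS_within = 38.24. F = 19.535, F_crit ≈ 2.807. Reject H₀.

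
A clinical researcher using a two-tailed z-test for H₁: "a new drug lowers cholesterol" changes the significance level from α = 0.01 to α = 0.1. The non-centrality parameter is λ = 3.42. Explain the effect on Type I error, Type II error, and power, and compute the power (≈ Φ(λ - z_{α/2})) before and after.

Increasing α from 0.01 to 0.1:
• Type I error rate increases (α is the Type I rate by definition).
• Critical value moves from z_{α/2} = 2.576 to 1.645, so power = Φ(λ - z_{α/2}) goes from Φ(3.42 - 2.576) = 0.801 to Φ(3.42 - 1.645) = 0.962.
• Type II error rate β = 1 - power therefore decreases (0.199 → 0.038).
Appropriate when false negatives are costly — here, shelving an effective drug — patients miss out on a treatment that would have helped.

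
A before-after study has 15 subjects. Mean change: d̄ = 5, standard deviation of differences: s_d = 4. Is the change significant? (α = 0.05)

t = d̄/(s_d/√n) = 5/(4/√15) = 4.841. df = 14, critical t = ±2.145. Reject H₀.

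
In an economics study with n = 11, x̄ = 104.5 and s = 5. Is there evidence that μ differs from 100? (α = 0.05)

t = (x̄ - μ₀)/(s/√n) = (104.5 - 100)/(5/√11) = 2.985. df = 10, critical t = ±2.228. Reject H₀.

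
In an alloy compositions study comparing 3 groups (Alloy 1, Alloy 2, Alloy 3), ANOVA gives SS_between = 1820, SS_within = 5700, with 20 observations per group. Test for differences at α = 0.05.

df_between = 2, df_within = 57. F = MS_between/MS_within = 910.0/100.0 = 9.1. F_crit ≈ 3.159. Reject H₀. At least one mean differs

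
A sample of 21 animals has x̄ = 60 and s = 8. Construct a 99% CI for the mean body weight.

CI = x̄ ± t*(s/√n) = 60 ± 2.845(8/√21) = (55.03, 64.97)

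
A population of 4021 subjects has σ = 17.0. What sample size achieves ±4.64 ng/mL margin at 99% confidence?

Without FPC: n₀ = (2.576×17.0/4.64)² = 89.075. With FPC: n = n₀N/(n₀+N-1) = 87.2 → n = 88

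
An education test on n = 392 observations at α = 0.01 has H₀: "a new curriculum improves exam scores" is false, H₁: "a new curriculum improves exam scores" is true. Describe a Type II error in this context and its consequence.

Type II error: failing to reject H₀ when it is false — concluding that a new curriculum improves exam scores is not supported when in fact it is. Consequence: keeping the old curriculum when the new one would have helped students.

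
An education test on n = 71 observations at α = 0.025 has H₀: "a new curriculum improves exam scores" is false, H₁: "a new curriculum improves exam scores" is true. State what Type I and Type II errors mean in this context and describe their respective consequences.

Type I (false positive): concluding that a new curriculum improves exam scores when it is not — adopting a curriculum that gives no real benefit — disruption for nothing. Type II (false negative): failing to conclude that a new curriculum improves exam scores when it is — keeping the old curriculum when the new one would have helped students. Which is costlier depends on domain priorities and is a judgement call rather than a statistical fact.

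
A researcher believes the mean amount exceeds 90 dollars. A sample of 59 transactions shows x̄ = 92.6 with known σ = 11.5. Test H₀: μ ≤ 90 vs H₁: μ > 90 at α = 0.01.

z = 1.737. Critical value: 2.33. Fail to reject H₀.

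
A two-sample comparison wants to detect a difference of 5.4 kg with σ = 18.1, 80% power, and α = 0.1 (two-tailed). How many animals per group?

n per group = 2(z_α/2 + z_β)²σ²/d² = 2×(1.645 + 0.84)²×18.1²/5.4² = 138.8 → n = 139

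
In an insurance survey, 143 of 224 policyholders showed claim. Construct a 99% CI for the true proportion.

p̂ = 0.638. CI = p̂ ± z*√(p̂(1-p̂)/n) = (0.556, 0.721)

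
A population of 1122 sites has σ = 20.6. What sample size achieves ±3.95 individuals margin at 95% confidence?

Without FPC: n₀ = (1.96×20.6/3.95)² = 104.485. With FPC: n = n₀N/(n₀+N-1) = 95.7 → n = 96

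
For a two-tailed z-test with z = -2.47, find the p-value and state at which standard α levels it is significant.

p = 2·P(Z > |-2.47|) = 2·(1 - Φ(2.47)) ≈ 0.0135. Significant at α = 0.1; Significant at α = 0.05.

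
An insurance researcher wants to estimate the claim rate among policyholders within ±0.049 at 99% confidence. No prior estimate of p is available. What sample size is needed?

Conservative approach: use p = 0.5 (maximizes p(1-p) = 0.25). n = z²(0.25)/E² = 2.576²×0.25/0.049² = 690.9 → n = 691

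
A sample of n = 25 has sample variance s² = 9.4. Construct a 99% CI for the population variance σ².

df = 24. χ²_{0.005} = 45.559, χ²_{0.995} = 9.886. CI for σ² = ((n-1)s²/χ²_{α/2}, (n-1)s²/χ²_{1-α/2}) = (24·9.4/45.559, 24·9.4/9.886) = (4.95, 22.82)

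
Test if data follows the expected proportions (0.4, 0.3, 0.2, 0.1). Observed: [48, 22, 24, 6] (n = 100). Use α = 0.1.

Expected: [40.0, 30.0, 20.0, 10.0]. χ² = 6.133. df = 3, critical = 6.251. Fail to reject H₀.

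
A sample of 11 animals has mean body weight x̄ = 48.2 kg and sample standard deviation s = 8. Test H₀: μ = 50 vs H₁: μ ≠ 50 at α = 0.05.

t = (x̄ - μ₀)/(s/√n) = (48.2 - 50)/(8/√11) = -0.746. df = 10, critical t = ±2.228. Fail to reject H₀.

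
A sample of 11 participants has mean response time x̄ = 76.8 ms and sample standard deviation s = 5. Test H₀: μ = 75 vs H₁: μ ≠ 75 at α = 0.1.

t = (x̄ - μ₀)/(s/√n) = (76.8 - 75)/(5/√11) = 1.194. df = 10, critical t = ±1.812. Fail to reject H₀.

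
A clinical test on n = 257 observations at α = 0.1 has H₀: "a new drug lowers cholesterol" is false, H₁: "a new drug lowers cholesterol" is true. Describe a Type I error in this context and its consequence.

Type I error: rejecting H₀ when it is true — concluding that a new drug lowers cholesterol when in fact it is not. Consequence: approving an ineffective drug — patients take a useless medication and may skip effective alternatives.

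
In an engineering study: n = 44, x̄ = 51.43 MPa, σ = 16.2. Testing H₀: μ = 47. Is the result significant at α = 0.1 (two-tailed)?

z = (51.43 - 47)/(16.2/√44) = 1.814. Since |z| > 1.645, significant at α = 0.1.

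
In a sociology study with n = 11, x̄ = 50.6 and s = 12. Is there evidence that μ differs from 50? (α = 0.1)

t = (x̄ - μ₀)/(s/√n) = (50.6 - 50)/(12/√11) = 0.166. df = 10, critical t = ±1.812. Fail to reject H₀.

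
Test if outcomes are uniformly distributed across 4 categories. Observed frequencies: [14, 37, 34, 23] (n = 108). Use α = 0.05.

Expected = 27 each. χ² = Σ(O-E)²/E = 12.37. df = 3, critical value = 7.815. Reject H₀.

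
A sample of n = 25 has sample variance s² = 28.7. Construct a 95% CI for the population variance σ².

df = 24. χ²_{0.025} = 39.364, χ²_{0.975} = 12.401. CI for σ² = ((n-1)s²/χ²_{α/2}, (n-1)s²/χ²_{1-α/2}) = (24·28.7/39.364, 24·28.7/12.401) = (17.5, 55.54)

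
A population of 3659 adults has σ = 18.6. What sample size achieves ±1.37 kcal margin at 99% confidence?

Without FPC: n₀ = (2.576×18.6/1.37)² = 1223.141. With FPC: n = n₀N/(n₀+N-1) = 916.9 → n = 917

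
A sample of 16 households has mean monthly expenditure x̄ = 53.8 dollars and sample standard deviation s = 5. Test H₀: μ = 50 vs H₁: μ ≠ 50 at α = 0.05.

t = (x̄ - μ₀)/(s/√n) = (53.8 - 50)/(5/√16) = 3.04. df = 15, critical t = ±2.131. Reject H₀.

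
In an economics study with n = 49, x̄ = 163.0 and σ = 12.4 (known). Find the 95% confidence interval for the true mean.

CI = x̄ ± z*(σ/√n) = 163.0 ± 1.96(12.4/√49) = 163.0 ± 3.47 = (159.53, 166.47)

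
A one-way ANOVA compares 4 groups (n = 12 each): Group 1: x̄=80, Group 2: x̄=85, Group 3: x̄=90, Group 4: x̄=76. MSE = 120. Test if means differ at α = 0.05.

Grand mean = 82.75. SS_between = 1329.0, MS_between = 443.0. F = 3.692, F_crit ≈ 2.816. Reject H₀.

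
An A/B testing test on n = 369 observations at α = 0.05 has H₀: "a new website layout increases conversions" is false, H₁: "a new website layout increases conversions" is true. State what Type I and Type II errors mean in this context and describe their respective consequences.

Type I (false positive): concluding that a new website layout increases conversions when it is not — rolling out a layout that doesn't actually help — wasted engineering effort. Type II (false negative): failing to conclude that a new website layout increases conversions when it is — discarding a layout that would have improved conversions — lost revenue. Which is costlier depends on domain priorities and is a judgement call rather than a statistical fact.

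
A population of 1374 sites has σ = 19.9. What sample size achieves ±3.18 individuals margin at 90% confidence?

Without FPC: n₀ = (1.645×19.9/3.18)² = 105.97. With FPC: n = n₀N/(n₀+N-1) = 98.4 → n = 99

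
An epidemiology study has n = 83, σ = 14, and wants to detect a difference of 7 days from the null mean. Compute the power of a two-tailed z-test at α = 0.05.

SE = σ/√n = 14/√83 = 1.537. Non-centrality λ = d/SE = 7/1.537 = 4.555. Power ≈ Φ(λ - z_{α/2}) = Φ(4.555 - 1.96) = Φ(2.595) = 0.995.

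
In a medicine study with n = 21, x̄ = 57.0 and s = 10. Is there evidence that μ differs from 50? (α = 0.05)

t = (x̄ - μ₀)/(s/√n) = (57.0 - 50)/(10/√21) = 3.208. df = 20, critical t = ±2.086. Reject H₀.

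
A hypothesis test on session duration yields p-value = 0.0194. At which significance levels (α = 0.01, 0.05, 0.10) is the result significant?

p = 0.0194. Significant at: α = 0.05, 0.1.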